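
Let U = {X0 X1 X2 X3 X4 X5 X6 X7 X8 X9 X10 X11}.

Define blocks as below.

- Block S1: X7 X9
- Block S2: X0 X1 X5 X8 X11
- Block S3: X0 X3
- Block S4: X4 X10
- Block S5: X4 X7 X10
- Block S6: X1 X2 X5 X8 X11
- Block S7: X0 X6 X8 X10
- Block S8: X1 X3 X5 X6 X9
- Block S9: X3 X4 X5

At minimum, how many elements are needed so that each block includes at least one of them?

H = {X1, X3, X7, X10} meets every block (each contains at least one member of H), and |H| = 4.
The blocks S1, S3, S4, S6 are pairwise disjoint, so any hitting set needs a separate element for each — at least 4. Hence 4 is optimal.

4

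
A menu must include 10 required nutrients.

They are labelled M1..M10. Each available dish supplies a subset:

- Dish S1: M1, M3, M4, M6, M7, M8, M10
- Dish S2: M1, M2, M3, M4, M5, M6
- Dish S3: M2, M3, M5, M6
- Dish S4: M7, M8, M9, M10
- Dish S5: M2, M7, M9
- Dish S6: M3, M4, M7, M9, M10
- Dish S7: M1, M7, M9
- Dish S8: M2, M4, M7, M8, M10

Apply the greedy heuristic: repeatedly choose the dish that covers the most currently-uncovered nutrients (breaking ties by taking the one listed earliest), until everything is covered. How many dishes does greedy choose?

Greedy: pick S1 (covers 7 new) → pick S2 (covers 2 new) → pick S4 (covers 1 new). Total picks: 3.
(The true minimum cover uses only 2 dishes, so greedy is not optimal here.)

3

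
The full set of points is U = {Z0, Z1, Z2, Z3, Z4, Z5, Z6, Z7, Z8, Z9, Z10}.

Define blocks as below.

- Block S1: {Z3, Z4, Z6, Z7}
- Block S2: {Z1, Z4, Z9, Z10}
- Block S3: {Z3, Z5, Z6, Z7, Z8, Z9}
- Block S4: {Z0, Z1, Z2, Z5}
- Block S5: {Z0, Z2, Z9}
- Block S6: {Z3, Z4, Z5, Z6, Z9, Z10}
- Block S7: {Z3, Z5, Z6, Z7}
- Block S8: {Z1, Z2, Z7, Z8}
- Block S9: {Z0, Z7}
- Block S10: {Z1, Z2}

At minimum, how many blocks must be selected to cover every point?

S2 and S3 and S4 together: S2 ∪ S3 ∪ S4 = {Z0, Z1, Z2, Z3, Z4, Z5, Z6, Z7, Z8, Z9, Z10} — every point is covered.
No 2 of the 10 blocks cover everything (all 45 combinations miss at least one point), so 3 is optimal.

3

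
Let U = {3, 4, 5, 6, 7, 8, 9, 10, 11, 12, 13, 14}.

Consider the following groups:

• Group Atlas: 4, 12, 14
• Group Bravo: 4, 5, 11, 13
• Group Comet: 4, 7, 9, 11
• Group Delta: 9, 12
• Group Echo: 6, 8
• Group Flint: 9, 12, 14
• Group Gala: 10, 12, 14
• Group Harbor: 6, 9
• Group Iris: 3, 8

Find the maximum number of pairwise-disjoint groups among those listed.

4

Bravo, Gala, Harbor, Iris are pairwise disjoint (Bravo={4,5,11,13}; Gala={10,12,14}; Harbor={6,9}; Iris={3,8}).
Every remaining group overlaps one of these, and no 5 of the listed groups are pairwise disjoint, so 4 is the maximum.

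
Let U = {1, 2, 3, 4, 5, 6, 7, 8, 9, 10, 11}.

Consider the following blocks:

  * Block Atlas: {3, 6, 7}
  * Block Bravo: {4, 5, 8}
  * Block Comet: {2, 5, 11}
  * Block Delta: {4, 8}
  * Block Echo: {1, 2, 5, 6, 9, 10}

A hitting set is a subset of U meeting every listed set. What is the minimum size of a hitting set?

H = {3, 4, 5} meets every block (each contains at least one member of H), and |H| = 3.
The blocks Atlas, Comet, Delta are pairwise disjoint, so any hitting set needs a separate element for each — at least 3. Hence 3 is optimal.

3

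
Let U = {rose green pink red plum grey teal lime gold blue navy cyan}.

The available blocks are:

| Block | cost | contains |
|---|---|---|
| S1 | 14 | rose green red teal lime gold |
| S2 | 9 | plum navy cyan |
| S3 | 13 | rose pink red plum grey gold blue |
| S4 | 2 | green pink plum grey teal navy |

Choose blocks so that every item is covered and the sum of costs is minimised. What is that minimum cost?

36

S1, S2, S3 together cover every item (S1 ∪ S2 ∪ S3 = {rose, green, pink, red, plum, grey, teal, lime, gold, blue, navy, cyan}); total cost 14 + 9 + 13 = 36.
The greedy pick S4, S3, S2, S1 costs 38; no covering selection beats 36.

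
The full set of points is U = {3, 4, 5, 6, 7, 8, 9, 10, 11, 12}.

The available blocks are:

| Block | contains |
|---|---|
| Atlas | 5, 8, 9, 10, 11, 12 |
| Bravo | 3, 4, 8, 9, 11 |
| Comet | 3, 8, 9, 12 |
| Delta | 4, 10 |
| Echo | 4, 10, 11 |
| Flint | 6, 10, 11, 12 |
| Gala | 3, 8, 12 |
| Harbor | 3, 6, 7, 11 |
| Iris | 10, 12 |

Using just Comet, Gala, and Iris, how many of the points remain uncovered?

5

Union of Comet, Gala, Iris = {3, 8, 9, 10, 12}.
Not covered: 4, 5, 6, 7, 11 — 5 points.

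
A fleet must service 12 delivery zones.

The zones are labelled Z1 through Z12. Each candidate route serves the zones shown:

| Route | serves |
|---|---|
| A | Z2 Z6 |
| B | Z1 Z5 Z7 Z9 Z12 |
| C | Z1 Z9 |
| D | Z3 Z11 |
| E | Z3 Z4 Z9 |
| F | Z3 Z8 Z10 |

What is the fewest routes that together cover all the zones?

Take {A, B, D, E, F}. Their union is {Z1, Z2, Z3, Z4, Z5, Z6, Z7, Z8, Z9, Z10, Z11, Z12}, which is all 12 zones.
No 4 of the 6 routes cover everything (all 15 combinations miss at least one zone), so 5 is optimal.

5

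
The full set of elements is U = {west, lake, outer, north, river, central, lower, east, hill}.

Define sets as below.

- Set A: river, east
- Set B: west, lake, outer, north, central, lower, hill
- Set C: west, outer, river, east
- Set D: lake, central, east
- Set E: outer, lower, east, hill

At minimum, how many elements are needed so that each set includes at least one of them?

2

Take H = {lower, east}. Each listed set contains at least one of these, so H is a hitting set of size 2.
The sets A, B are pairwise disjoint, so any hitting set needs a separate element for each — at least 2. Hence 2 is optimal.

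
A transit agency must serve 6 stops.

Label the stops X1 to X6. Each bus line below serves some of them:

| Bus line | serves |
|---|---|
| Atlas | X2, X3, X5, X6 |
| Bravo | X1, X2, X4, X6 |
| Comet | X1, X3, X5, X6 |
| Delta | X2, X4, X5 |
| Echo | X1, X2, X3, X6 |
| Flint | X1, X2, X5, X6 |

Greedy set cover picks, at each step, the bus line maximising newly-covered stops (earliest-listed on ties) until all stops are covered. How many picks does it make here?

Greedy: pick Atlas (covers 4 new) → pick Bravo (covers 2 new). Total picks: 2.

2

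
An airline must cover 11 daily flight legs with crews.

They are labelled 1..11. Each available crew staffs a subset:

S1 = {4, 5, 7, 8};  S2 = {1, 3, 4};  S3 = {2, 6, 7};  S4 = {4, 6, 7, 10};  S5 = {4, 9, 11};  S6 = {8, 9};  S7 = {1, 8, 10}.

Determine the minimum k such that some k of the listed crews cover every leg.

5

Take {S1, S2, S3, S4, S5}. Their union is {1, 2, 3, 4, 5, 6, 7, 8, 9, 10, 11}, which is all 11 legs.
Only S1 contains 5, so S1 is forced; the remaining 7 legs need at least 4 more crews (each remaining crew adds at most 2) — so at least 5 crews are needed, and 5 is optimal.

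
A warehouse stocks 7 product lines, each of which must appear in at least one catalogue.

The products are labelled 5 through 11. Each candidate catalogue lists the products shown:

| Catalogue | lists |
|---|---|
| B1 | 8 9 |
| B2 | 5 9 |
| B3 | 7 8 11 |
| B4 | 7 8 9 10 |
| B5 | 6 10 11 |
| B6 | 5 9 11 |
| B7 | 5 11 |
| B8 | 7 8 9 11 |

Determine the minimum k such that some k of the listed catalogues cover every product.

3

B4 and B5 and B7 together: B4 ∪ B5 ∪ B7 = {5, 6, 7, 8, 9, 10, 11} — every product is covered.
Only B5 contains 6, so B5 is forced; the remaining 4 products need at least 2 more catalogues (each remaining catalogue adds at most 3) — so at least 3 catalogues are needed, and 3 is optimal.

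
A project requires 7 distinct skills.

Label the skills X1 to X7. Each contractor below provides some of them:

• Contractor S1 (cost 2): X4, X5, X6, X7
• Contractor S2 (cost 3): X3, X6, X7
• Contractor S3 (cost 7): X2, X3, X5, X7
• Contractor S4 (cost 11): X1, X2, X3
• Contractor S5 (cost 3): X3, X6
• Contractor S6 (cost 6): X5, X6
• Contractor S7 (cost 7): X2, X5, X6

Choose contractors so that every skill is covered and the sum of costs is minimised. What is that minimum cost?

13

S1, S4 together cover every skill (S1 ∪ S4 = {X1, X2, X3, X4, X5, X6, X7}); total cost 2 + 11 = 13.
The greedy pick S1, S2, S4 costs 16; no covering selection beats 13.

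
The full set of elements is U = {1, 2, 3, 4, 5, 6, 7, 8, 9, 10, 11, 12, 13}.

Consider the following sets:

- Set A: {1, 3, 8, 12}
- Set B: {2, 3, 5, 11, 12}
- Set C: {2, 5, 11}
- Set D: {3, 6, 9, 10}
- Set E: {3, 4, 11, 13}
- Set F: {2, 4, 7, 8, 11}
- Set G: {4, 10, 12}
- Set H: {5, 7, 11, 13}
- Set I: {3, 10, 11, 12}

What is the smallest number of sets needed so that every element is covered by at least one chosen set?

A, D, F, and H cover everything between them: the union {1, 2, 3, 4, 5, 6, 7, 8, 9, 10, 11, 12, 13} is all of U.
Only A contains 1, so A is forced; the remaining 9 elements need at least 3 more sets (each remaining set adds at most 4) — so at least 4 sets are needed, and 4 is optimal.

4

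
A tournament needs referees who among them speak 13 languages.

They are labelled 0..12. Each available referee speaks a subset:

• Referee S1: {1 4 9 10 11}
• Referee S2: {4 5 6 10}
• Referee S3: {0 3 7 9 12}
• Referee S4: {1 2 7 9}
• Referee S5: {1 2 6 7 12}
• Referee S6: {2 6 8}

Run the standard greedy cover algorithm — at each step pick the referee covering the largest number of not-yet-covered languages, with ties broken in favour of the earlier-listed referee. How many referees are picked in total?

Greedy: pick S1 (covers 5 new) → pick S3 (covers 4 new) → pick S6 (covers 3 new) → pick S2 (covers 1 new). Total picks: 4.

4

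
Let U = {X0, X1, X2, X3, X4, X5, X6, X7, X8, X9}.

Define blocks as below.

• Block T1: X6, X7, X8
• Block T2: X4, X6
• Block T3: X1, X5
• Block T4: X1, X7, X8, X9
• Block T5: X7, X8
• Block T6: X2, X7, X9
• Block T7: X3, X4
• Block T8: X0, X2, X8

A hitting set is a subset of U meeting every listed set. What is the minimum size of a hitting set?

4

Take H = {X0, X1, X4, X7}. Each listed block contains at least one of these, so H is a hitting set of size 4.
No choice of 3 points meets every block, so 4 is the minimum.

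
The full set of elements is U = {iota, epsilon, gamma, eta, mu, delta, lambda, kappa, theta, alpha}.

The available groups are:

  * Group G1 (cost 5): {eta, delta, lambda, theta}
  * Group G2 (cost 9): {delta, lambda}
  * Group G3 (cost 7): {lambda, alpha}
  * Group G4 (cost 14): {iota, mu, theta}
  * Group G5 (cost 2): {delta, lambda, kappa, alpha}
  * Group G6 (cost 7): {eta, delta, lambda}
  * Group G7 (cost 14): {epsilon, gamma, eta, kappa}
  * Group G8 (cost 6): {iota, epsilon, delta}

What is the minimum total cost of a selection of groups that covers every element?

G4, G5, G7 together cover every element (G4 ∪ G5 ∪ G7 = {iota, epsilon, gamma, eta, mu, delta, lambda, kappa, theta, alpha}); total cost 14 + 2 + 14 = 30.
The greedy pick G5, G1, G8, G4, G7 costs 41; no covering selection beats 30.

30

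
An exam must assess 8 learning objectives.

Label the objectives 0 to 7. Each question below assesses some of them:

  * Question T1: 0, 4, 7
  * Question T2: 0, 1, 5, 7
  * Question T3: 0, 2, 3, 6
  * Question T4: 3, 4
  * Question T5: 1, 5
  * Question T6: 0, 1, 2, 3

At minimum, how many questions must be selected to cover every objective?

Take {T1, T2, T3}. Their union is {0, 1, 2, 3, 4, 5, 6, 7}, which is all 8 objectives.
Only T3 contains 6, so T3 is forced; the remaining 4 objectives need at least 2 more questions (each remaining question adds at most 3) — so at least 3 questions are needed, and 3 is optimal.

3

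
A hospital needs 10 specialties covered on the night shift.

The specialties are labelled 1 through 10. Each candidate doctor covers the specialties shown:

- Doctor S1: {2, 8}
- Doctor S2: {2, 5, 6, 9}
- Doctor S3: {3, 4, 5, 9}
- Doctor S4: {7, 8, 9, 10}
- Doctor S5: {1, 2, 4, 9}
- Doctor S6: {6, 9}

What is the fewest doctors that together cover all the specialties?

4

Take {S3, S4, S5, S6}. Their union is {1, 2, 3, 4, 5, 6, 7, 8, 9, 10}, which is all 10 specialties.
No 3 of the 6 doctors cover everything (all 20 combinations miss at least one specialty), so 4 is optimal.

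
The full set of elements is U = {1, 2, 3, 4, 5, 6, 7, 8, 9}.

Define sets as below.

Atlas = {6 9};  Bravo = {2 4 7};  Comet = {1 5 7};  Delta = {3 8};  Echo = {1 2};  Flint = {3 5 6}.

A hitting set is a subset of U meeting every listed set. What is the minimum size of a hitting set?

4

H = {1, 2, 3, 6} meets every set (each contains at least one member of H), and |H| = 4.
No choice of 3 elements meets every set, so 4 is the minimum.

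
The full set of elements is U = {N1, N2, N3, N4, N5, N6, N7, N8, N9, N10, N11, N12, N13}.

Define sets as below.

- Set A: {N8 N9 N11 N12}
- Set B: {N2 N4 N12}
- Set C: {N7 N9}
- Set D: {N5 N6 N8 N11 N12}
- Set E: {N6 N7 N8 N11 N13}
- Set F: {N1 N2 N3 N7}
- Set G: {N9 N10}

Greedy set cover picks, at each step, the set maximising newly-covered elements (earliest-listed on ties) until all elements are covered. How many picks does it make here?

5

Greedy: pick D (covers 5 new) → pick F (covers 4 new) → pick G (covers 2 new) → pick B (covers 1 new) → pick E (covers 1 new). Total picks: 5.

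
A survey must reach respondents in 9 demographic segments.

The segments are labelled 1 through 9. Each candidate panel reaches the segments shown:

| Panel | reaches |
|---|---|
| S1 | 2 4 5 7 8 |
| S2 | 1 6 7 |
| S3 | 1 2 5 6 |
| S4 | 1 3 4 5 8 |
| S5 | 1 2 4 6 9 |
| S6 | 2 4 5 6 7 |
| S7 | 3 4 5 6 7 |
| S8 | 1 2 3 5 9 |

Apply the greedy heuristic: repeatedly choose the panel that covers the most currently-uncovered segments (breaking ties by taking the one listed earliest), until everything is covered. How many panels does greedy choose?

Greedy: pick S1 (covers 5 new) → pick S5 (covers 3 new) → pick S4 (covers 1 new). Total picks: 3.

3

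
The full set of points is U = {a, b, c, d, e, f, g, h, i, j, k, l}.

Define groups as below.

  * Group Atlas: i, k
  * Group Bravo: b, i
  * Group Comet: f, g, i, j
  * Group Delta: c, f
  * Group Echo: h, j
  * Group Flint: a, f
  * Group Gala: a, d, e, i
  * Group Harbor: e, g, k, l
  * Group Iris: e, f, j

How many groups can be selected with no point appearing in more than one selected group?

Bravo, Echo, Flint, Harbor are pairwise disjoint (Bravo={b,i}; Echo={h,j}; Flint={a,f}; Harbor={e,g,k,l}).
Every remaining group overlaps one of these, and no 5 of the listed groups are pairwise disjoint, so 4 is the maximum.

4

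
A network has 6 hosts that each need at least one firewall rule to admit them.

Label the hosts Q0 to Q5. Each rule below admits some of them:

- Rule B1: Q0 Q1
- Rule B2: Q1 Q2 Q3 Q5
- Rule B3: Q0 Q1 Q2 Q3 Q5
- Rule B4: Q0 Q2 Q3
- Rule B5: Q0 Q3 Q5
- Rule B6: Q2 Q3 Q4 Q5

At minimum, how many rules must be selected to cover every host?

Take {B1, B6}. Their union is {Q0, Q1, Q2, Q3, Q4, Q5}, which is all 6 hosts.
No single rule has all 6 hosts (the largest, B3, has 5), so 2 is optimal.

2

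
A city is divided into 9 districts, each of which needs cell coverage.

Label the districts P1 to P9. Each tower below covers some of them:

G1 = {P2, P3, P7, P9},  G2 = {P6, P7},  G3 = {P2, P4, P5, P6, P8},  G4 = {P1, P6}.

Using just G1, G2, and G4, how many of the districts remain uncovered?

Union of G1, G2, G4 = {P1, P2, P3, P6, P7, P9}.
Not covered: P4, P5, P8 — 3 districts.

3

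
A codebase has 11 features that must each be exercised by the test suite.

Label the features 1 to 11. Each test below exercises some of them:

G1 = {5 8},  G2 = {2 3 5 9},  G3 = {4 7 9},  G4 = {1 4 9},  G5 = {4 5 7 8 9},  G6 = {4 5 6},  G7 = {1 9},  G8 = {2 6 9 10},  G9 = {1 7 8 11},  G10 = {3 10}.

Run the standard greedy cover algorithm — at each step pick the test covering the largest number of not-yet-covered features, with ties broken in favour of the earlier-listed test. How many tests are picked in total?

4

Greedy: pick G5 (covers 5 new) → pick G8 (covers 3 new) → pick G9 (covers 2 new) → pick G2 (covers 1 new). Total picks: 4.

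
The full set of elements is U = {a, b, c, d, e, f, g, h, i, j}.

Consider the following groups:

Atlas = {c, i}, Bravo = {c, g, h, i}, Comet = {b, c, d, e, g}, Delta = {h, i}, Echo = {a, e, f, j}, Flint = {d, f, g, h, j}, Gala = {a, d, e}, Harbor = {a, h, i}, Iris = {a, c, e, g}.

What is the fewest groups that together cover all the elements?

3

Take {Comet, Delta, Echo}. Their union is {a, b, c, d, e, f, g, h, i, j}, which is all 10 elements.
Only Comet contains b, so Comet is forced; the remaining 5 elements need at least 2 more groups (each remaining group adds at most 3) — so at least 3 groups are needed, and 3 is optimal.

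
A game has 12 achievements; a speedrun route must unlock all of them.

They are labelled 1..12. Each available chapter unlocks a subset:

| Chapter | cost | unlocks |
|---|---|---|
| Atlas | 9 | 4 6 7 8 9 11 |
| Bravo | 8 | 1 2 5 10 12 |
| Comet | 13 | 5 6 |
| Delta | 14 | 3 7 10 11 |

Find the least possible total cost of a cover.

31

Atlas, Bravo, Delta together cover every achievement (Atlas ∪ Bravo ∪ Delta = {1, 2, 3, 4, 5, 6, 7, 8, 9, 10, 11, 12}); total cost 9 + 8 + 14 = 31.
No covering selection has total cost below 31.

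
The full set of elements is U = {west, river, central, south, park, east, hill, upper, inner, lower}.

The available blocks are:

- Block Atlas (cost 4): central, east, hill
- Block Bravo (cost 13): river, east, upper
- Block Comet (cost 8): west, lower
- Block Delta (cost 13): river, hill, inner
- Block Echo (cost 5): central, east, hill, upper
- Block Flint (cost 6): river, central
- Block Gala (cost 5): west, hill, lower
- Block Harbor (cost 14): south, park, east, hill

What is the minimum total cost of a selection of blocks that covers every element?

Delta, Echo, Gala, Harbor together cover every element (Delta ∪ Echo ∪ Gala ∪ Harbor = {west, river, central, south, park, east, hill, upper, inner, lower}); total cost 13 + 5 + 5 + 14 = 37.
The greedy pick Echo, Gala, Flint, Harbor, Delta costs 43; no covering selection beats 37.

37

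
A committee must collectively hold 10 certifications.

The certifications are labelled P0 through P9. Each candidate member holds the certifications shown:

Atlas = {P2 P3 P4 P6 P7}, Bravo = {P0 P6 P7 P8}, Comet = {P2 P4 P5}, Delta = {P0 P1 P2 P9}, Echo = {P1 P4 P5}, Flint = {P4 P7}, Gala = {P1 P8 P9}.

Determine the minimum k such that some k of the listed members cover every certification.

4

Take {Atlas, Bravo, Comet, Delta}. Their union is {P0, P1, P2, P3, P4, P5, P6, P7, P8, P9}, which is all 10 certifications.
No 3 of the 7 members cover everything (all 35 combinations miss at least one certification), so 4 is optimal.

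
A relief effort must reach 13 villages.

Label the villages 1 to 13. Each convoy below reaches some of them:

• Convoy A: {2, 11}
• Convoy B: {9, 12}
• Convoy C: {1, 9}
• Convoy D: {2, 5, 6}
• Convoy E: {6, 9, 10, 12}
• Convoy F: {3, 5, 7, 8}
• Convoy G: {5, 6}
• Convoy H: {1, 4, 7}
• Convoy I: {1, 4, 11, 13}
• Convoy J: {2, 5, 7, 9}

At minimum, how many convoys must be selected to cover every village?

4

Take {A, E, F, I}. Their union is {1, 2, 3, 4, 5, 6, 7, 8, 9, 10, 11, 12, 13}, which is all 13 villages.
Each convoy has at most 4 villages, and 3·4 = 12 < 13 — so at least 4 convoys are needed, and 4 is optimal.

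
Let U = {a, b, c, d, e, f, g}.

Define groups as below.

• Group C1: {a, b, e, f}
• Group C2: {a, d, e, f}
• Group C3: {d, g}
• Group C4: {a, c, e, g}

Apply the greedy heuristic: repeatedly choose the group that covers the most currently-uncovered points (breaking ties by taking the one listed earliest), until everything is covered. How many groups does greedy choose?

3

Greedy: pick C1 (covers 4 new) → pick C3 (covers 2 new) → pick C4 (covers 1 new). Total picks: 3.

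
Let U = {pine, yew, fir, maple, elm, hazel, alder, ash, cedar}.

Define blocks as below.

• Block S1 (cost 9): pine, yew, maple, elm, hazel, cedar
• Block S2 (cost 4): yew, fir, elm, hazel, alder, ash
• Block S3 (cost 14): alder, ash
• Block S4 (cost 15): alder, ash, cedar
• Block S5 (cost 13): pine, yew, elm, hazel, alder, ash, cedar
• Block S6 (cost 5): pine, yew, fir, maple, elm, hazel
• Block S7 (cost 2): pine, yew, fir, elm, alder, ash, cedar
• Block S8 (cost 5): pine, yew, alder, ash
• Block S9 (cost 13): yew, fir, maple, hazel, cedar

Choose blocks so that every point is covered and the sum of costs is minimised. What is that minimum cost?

7

S6, S7 together cover every point (S6 ∪ S7 = {pine, yew, fir, maple, elm, hazel, alder, ash, cedar}); total cost 5 + 2 = 7.
No covering selection has total cost below 7.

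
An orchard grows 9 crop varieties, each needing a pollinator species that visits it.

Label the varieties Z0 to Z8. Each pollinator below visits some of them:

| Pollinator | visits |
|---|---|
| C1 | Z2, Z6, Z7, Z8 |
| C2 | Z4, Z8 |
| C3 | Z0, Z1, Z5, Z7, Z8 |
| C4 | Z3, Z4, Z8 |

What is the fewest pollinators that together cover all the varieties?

Take {C1, C3, C4}. Their union is {Z0, Z1, Z2, Z3, Z4, Z5, Z6, Z7, Z8}, which is all 9 varieties.
Only C3 contains Z0, so C3 is forced; the remaining 4 varieties need at least 2 more pollinators (each remaining pollinator adds at most 2) — so at least 3 pollinators are needed, and 3 is optimal.

3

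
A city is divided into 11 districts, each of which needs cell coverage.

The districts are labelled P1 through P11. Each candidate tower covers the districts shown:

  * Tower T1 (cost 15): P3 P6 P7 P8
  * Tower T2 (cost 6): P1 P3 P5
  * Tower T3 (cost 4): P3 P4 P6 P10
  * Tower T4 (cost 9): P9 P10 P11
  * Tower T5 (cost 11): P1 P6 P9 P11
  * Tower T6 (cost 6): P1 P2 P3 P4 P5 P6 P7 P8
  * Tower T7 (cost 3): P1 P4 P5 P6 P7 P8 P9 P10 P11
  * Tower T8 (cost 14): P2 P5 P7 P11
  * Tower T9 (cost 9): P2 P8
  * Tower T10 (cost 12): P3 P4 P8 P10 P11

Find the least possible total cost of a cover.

T6, T7 together cover every district (T6 ∪ T7 = {P1, P2, P3, P4, P5, P6, P7, P8, P9, P10, P11}); total cost 6 + 3 = 9.
No covering selection has total cost below 9.

9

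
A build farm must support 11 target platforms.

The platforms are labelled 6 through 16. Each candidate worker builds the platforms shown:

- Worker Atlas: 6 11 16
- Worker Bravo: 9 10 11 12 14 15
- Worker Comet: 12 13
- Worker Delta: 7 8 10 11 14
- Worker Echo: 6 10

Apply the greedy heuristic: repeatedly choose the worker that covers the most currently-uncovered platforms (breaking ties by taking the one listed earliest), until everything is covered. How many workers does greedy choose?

Greedy: pick Bravo (covers 6 new) → pick Atlas (covers 2 new) → pick Delta (covers 2 new) → pick Comet (covers 1 new). Total picks: 4.

4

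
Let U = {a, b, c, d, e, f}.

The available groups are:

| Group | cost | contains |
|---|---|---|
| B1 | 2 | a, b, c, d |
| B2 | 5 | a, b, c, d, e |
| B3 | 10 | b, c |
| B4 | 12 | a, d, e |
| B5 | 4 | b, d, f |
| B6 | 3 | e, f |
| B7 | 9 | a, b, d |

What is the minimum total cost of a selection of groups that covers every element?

5

B1, B6 together cover every element (B1 ∪ B6 = {a, b, c, d, e, f}); total cost 2 + 3 = 5.
No covering selection has total cost below 5.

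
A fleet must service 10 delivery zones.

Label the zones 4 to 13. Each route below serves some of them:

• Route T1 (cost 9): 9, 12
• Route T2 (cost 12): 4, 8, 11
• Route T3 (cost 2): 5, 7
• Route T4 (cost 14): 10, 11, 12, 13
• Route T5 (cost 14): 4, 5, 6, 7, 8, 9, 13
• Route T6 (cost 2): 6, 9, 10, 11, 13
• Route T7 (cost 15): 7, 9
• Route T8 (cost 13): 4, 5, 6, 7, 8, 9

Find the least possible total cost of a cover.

24

T1, T6, T8 together cover every zone (T1 ∪ T6 ∪ T8 = {4, 5, 6, 7, 8, 9, 10, 11, 12, 13}); total cost 9 + 2 + 13 = 24.
The greedy pick T6, T3, T2, T1 costs 25; no covering selection beats 24.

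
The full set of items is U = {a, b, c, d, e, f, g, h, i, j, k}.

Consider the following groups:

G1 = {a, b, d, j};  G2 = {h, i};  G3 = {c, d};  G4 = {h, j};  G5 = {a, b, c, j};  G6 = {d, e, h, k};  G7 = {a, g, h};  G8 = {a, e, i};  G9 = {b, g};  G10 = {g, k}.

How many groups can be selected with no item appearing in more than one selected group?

G3, G4, G8, G9 are pairwise disjoint (G3={c,d}; G4={h,j}; G8={a,e,i}; G9={b,g}).
Every remaining group overlaps one of these, and no 5 of the listed groups are pairwise disjoint, so 4 is the maximum.

4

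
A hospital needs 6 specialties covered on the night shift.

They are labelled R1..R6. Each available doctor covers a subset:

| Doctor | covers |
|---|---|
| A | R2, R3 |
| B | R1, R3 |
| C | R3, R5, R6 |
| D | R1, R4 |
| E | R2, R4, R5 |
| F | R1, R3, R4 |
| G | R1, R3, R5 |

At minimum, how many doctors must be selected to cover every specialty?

A and C and D together: A ∪ C ∪ D = {R1, R2, R3, R4, R5, R6} — every specialty is covered.
Only C contains R6, so C is forced; the remaining 3 specialties need at least 2 more doctors (each remaining doctor adds at most 2) — so at least 3 doctors are needed, and 3 is optimal.

3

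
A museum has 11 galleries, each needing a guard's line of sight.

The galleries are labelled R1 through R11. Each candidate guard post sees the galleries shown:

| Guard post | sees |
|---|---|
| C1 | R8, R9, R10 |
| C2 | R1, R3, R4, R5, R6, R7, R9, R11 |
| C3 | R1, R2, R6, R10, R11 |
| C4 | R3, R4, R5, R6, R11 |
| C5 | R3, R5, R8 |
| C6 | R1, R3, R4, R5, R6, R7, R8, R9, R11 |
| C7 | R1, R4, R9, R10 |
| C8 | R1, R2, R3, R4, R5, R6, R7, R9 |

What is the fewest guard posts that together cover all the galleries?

2

Take {C3, C6}. Their union is {R1, R2, R3, R4, R5, R6, R7, R8, R9, R10, R11}, which is all 11 galleries.
No single guard post has all 11 galleries (the largest, C6, has 9), so 2 is optimal.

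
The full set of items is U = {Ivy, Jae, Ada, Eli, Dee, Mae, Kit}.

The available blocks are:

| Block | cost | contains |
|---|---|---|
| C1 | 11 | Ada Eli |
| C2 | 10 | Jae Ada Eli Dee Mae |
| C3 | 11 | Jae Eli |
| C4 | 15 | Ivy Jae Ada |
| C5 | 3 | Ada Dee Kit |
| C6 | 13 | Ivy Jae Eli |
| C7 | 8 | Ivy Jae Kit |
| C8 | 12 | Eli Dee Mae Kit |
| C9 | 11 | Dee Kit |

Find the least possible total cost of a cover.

18

C2, C7 together cover every item (C2 ∪ C7 = {Ivy, Jae, Ada, Eli, Dee, Mae, Kit}); total cost 10 + 8 = 18.
The greedy pick C5, C2, C7 costs 21; no covering selection beats 18.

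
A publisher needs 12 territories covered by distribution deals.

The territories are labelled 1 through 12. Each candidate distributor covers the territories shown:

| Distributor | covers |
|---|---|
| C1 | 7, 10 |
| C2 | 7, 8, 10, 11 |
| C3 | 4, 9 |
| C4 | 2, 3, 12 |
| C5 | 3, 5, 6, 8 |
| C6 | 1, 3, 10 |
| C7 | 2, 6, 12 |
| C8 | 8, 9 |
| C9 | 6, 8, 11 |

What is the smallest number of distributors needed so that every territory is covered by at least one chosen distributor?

5

C2 and C3 and C5 and C6 and C7 together: C2 ∪ C3 ∪ C5 ∪ C6 ∪ C7 = {1, 2, 3, 4, 5, 6, 7, 8, 9, 10, 11, 12} — every territory is covered.
No 4 of the 9 distributors cover everything (all 126 combinations miss at least one territory), so 5 is optimal.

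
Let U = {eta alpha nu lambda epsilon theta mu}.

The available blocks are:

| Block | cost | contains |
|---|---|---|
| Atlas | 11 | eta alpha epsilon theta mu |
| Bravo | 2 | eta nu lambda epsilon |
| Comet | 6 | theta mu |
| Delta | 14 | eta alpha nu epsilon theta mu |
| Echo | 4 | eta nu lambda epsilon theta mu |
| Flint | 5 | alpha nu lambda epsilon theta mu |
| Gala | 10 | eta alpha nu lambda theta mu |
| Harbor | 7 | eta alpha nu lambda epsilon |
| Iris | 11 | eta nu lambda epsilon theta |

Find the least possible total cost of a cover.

Bravo, Flint together cover every element (Bravo ∪ Flint = {eta, alpha, nu, lambda, epsilon, theta, mu}); total cost 2 + 5 = 7.
No covering selection has total cost below 7.

7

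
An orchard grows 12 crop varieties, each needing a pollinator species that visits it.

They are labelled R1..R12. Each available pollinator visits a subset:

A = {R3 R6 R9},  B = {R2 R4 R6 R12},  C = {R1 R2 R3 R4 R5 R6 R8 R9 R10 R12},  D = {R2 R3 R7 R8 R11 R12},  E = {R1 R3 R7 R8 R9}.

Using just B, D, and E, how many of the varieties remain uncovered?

2

Union of B, D, E = {R1, R2, R3, R4, R6, R7, R8, R9, R11, R12}.
Not covered: R5, R10 — 2 varieties.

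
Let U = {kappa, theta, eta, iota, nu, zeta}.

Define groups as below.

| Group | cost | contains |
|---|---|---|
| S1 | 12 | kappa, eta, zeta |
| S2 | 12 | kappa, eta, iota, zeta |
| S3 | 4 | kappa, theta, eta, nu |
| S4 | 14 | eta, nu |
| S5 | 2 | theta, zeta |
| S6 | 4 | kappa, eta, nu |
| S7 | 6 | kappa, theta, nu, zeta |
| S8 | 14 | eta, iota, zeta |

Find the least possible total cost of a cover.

16

S2, S3 together cover every item (S2 ∪ S3 = {kappa, theta, eta, iota, nu, zeta}); total cost 12 + 4 = 16.
The greedy pick S3, S5, S2 costs 18; no covering selection beats 16.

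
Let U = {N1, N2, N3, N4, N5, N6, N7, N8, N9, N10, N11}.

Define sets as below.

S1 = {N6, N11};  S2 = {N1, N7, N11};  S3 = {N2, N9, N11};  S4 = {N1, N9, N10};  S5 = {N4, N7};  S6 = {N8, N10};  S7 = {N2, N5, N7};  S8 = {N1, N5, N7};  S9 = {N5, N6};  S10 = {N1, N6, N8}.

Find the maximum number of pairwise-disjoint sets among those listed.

4

S3, S5, S6, S9 are pairwise disjoint (S3={N2,N9,N11}; S5={N4,N7}; S6={N8,N10}; S9={N5,N6}).
Every remaining set overlaps one of these, and no 5 of the listed sets are pairwise disjoint, so 4 is the maximum.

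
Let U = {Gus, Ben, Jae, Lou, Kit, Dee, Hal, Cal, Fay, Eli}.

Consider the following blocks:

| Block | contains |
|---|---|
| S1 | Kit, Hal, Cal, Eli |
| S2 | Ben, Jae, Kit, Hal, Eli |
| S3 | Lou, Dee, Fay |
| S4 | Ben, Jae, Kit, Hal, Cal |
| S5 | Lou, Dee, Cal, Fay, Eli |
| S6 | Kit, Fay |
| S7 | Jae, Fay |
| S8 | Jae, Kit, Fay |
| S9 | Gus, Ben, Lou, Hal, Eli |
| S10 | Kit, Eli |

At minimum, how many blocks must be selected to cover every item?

S5, S8, and S9 cover everything between them: the union {Gus, Ben, Jae, Lou, Kit, Dee, Hal, Cal, Fay, Eli} is all of U.
Only S9 contains Gus, so S9 is forced; the remaining 5 items need at least 2 more blocks (each remaining block adds at most 3) — so at least 3 blocks are needed, and 3 is optimal.

3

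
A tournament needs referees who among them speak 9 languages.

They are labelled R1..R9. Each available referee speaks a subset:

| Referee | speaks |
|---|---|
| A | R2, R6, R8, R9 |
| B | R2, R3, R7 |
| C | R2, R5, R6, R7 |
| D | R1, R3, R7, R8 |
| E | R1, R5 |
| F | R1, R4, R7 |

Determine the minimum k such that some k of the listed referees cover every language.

4

Take {A, B, E, F}. Their union is {R1, R2, R3, R4, R5, R6, R7, R8, R9}, which is all 9 languages.
No 3 of the 6 referees cover everything (all 20 combinations miss at least one language), so 4 is optimal.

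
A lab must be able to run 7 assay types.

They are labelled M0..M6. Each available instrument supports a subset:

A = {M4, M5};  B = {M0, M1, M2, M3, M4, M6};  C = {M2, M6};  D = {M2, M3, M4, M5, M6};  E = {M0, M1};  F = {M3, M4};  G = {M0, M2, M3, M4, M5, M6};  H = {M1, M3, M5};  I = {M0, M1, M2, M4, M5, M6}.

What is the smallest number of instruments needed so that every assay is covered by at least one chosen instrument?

2

D and E together: D ∪ E = {M0, M1, M2, M3, M4, M5, M6} — every assay is covered.
No single instrument has all 7 assays (the largest, B, has 6), so 2 is optimal.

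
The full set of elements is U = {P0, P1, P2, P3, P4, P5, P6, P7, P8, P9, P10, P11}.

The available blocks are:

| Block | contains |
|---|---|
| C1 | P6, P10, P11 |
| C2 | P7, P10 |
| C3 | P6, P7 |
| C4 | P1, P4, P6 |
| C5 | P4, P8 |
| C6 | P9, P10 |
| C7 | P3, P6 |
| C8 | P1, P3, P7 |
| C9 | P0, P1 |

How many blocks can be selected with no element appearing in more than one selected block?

C2, C5, C7, C9 are pairwise disjoint (C2={P7,P10}; C5={P4,P8}; C7={P3,P6}; C9={P0,P1}).
Every remaining block overlaps one of these, and no 5 of the listed blocks are pairwise disjoint, so 4 is the maximum.

4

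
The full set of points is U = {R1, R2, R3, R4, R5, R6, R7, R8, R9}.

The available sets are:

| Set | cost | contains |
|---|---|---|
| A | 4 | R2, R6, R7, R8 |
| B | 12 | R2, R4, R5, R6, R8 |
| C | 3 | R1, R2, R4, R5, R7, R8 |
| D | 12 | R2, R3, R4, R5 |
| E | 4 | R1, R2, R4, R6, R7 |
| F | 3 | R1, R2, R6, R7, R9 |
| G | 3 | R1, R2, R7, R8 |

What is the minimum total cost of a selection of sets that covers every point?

D, F, G together cover every point (D ∪ F ∪ G = {R1, R2, R3, R4, R5, R6, R7, R8, R9}); total cost 12 + 3 + 3 = 18.
No covering selection has total cost below 18.

18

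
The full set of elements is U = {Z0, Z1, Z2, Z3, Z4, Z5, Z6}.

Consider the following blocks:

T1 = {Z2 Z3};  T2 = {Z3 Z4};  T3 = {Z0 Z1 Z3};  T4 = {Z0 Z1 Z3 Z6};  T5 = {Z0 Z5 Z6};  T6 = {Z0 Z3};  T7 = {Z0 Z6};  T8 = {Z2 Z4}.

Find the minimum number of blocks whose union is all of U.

T3, T5, and T8 cover everything between them: the union {Z0, Z1, Z2, Z3, Z4, Z5, Z6} is all of U.
Only T5 contains Z5, so T5 is forced; the remaining 4 elements need at least 2 more blocks (each remaining block adds at most 2) — so at least 3 blocks are needed, and 3 is optimal.

3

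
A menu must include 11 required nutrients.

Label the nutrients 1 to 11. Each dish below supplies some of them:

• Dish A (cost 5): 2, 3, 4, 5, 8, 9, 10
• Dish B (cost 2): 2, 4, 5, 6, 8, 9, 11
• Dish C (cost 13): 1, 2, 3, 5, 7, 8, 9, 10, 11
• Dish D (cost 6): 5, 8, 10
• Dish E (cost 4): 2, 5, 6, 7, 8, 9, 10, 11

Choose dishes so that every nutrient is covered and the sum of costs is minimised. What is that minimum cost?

B, C together cover every nutrient (B ∪ C = {1, 2, 3, 4, 5, 6, 7, 8, 9, 10, 11}); total cost 2 + 13 = 15.
The greedy pick B, E, A, C costs 24; no covering selection beats 15.

15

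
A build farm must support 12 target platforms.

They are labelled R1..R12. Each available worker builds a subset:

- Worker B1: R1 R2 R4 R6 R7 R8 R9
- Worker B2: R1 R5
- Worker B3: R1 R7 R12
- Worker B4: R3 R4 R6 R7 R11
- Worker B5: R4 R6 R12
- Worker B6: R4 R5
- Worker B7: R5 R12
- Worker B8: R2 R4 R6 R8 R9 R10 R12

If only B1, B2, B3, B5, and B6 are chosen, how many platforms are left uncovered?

3

Union of B1, B2, B3, B5, B6 = {R1, R2, R4, R5, R6, R7, R8, R9, R12}.
Not covered: R3, R10, R11 — 3 platforms.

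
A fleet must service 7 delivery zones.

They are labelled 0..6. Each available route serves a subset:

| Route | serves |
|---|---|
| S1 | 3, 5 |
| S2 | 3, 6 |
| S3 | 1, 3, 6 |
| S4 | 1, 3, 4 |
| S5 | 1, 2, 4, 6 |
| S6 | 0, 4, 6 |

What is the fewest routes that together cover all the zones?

3

S1 and S5 and S6 together: S1 ∪ S5 ∪ S6 = {0, 1, 2, 3, 4, 5, 6} — every zone is covered.
Only S6 contains 0, so S6 is forced; the remaining 4 zones need at least 2 more routes (each remaining route adds at most 2) — so at least 3 routes are needed, and 3 is optimal.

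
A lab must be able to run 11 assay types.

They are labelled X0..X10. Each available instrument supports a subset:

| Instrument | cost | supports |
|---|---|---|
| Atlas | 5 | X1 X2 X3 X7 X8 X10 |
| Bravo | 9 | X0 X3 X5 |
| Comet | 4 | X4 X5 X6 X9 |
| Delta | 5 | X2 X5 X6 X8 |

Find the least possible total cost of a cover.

Atlas, Bravo, Comet together cover every assay (Atlas ∪ Bravo ∪ Comet = {X0, X1, X2, X3, X4, X5, X6, X7, X8, X9, X10}); total cost 5 + 9 + 4 = 18.
No covering selection has total cost below 18.

18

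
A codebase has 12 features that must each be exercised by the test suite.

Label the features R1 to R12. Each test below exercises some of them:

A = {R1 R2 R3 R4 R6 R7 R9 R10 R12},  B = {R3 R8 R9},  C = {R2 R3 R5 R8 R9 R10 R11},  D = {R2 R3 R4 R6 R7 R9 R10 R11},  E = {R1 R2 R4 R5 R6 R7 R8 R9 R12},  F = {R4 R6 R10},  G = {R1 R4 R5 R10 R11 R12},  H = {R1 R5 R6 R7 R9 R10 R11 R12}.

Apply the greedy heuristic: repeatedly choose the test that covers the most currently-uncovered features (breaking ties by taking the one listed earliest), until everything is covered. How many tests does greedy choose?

Greedy: pick A (covers 9 new) → pick C (covers 3 new). Total picks: 2.

2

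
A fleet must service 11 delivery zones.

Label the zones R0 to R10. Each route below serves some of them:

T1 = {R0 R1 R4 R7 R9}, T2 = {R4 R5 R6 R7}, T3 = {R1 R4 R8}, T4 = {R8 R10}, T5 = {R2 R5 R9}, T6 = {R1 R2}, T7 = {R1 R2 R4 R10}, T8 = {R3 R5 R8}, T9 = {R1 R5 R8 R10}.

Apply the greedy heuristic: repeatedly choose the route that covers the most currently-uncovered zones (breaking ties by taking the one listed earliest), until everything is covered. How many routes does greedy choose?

Greedy: pick T1 (covers 5 new) → pick T8 (covers 3 new) → pick T7 (covers 2 new) → pick T2 (covers 1 new). Total picks: 4.

4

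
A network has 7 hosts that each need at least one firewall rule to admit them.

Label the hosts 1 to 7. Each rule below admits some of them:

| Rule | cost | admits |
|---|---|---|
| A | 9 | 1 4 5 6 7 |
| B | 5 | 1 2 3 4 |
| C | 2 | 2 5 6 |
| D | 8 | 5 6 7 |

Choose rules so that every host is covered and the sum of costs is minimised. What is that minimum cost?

B, D together cover every host (B ∪ D = {1, 2, 3, 4, 5, 6, 7}); total cost 5 + 8 = 13.
The greedy pick C, B, D costs 15; no covering selection beats 13.

13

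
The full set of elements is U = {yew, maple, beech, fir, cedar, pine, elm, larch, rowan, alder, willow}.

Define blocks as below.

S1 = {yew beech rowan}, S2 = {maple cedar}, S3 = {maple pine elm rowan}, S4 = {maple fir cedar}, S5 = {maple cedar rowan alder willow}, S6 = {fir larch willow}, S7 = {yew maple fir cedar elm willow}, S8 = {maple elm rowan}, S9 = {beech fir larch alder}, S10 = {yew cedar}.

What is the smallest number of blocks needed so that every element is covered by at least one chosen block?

S3 and S7 and S9 together: S3 ∪ S7 ∪ S9 = {yew, maple, beech, fir, cedar, pine, elm, larch, rowan, alder, willow} — every element is covered.
Only S3 contains pine, so S3 is forced; the remaining 7 elements need at least 2 more blocks (each remaining block adds at most 4) — so at least 3 blocks are needed, and 3 is optimal.

3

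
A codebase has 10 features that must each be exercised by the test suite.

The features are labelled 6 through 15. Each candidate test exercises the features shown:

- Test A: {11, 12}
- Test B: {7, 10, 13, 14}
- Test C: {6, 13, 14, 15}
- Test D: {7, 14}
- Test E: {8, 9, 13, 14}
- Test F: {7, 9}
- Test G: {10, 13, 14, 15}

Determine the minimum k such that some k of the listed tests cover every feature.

A and B and C and E together: A ∪ B ∪ C ∪ E = {6, 7, 8, 9, 10, 11, 12, 13, 14, 15} — every feature is covered.
Only C contains 6, so C is forced; the remaining 6 features need at least 3 more tests (each remaining test adds at most 2) — so at least 4 tests are needed, and 4 is optimal.

4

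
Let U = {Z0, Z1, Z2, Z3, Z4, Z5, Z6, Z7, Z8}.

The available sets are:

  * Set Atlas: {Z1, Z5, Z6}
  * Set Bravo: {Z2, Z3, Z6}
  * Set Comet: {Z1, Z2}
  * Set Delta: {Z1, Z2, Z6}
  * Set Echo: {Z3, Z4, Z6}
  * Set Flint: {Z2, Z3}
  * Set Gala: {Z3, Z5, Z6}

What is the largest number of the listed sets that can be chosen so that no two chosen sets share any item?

2

Comet, Gala are pairwise disjoint (Comet={Z1,Z2}; Gala={Z3,Z5,Z6}).
Every remaining set overlaps one of these, and no 3 of the listed sets are pairwise disjoint, so 2 is the maximum.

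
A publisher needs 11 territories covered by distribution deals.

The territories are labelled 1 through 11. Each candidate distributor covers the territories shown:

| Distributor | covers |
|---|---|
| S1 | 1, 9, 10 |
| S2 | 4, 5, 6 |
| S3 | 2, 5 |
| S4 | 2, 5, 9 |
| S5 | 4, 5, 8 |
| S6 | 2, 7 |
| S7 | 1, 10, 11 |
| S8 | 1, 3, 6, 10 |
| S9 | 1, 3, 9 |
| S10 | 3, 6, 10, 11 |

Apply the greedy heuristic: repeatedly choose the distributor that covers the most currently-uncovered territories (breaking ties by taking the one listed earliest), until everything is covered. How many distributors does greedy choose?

Greedy: pick S8 (covers 4 new) → pick S4 (covers 3 new) → pick S5 (covers 2 new) → pick S6 (covers 1 new) → pick S7 (covers 1 new). Total picks: 5.
(The true minimum cover uses only 4 distributors, so greedy is not optimal here.)

5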